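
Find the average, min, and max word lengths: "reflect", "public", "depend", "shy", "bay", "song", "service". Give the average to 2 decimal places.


Lengths: "reflect"=7, "public"=6, "depend"=6, "shy"=3, "bay"=3, "song"=4, "service"=7
Sum = 36, Count = 7
Average = 36/7 = 5.14
= avg=5.14, min=3, max=7


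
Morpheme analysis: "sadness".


Word: "sadness"
Morphemes: sad | -ness
Each morpheme carries meaning
= 2 morphemes


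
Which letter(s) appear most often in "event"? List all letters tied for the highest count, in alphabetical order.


Word: "event"
Letter counts:
  'e': 2
  'n': 1
  't': 1
  'v': 1
Maximum count = 2
Most frequent = 'e' (2 times each)


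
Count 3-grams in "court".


Word: "court" (length 5)
Number of 3-grams = length - 3 + 1 = 5 - 3 + 1
= 3


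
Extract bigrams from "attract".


Word: "attract" (length 7)
Number of bigrams = 7 - 2 + 1 = 6
  Position 0: "at"
  Position 1: "tt"
  Position 2: "tr"
  Position 3: "ra"
  Position 4: "ac"
  Position 5: "ct"
Bigrams = "at", "tt", "tr", "ra", "ac", "ct"


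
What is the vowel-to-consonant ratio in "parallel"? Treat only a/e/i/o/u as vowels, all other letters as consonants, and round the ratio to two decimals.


Word: "parallel"
Vowels (a,e,i,o,u): 3
Consonants: 5
Ratio = 3/5
= 0.60


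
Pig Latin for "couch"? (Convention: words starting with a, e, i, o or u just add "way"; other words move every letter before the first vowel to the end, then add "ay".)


Word: "couch"
Starts with consonant(s) → move to end, add 'ay'
Consonant cluster: "c"
Pig Latin = "ouchcay"


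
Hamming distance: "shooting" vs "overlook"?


Comparing character by character (same length = 8):
  Pos 0: 's' vs 'o' !=
  Pos 1: 'h' vs 'v' !=
  Pos 2: 'o' vs 'e' !=
  Pos 3: 'o' vs 'r' !=
  Pos 4: 't' vs 'l' !=
  Pos 5: 'i' vs 'o' !=
  Pos 6: 'n' vs 'o' !=
  Pos 7: 'g' vs 'k' !=
Hamming distance = 8


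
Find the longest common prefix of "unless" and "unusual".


Word 1: "unless"
Word 2: "unusual"
Comparing from start:
  Pos 0: 'u' == 'u'
  Pos 1: 'n' == 'n'
  Pos 2: 'l' != 'u' (stop)
LCP = "un" (length 2)


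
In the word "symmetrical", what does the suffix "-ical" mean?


Suffix: -ical
Example: symmetrical (symmetry + -ical, with a spelling change)
Meaning = relating to


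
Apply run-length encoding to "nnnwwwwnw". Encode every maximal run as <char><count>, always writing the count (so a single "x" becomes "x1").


String: "nnnwwwwnw"
Scanning for consecutive runs:
  'n' x 3
  'w' x 4
  'n' x 1
  'w' x 1
RLE = "n3w4n1w1"


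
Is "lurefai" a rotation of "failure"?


Word: "failure", Candidate: "lurefai"
Method: check if candidate is substring of word+word
"failurefailure" contains "lurefai"? Yes
Is rotation = Yes


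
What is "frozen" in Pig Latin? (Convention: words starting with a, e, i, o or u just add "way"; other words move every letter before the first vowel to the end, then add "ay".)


Word: "frozen"
Starts with consonant(s) → move to end, add 'ay'
Consonant cluster: "fr"
Pig Latin = "ozenfray"


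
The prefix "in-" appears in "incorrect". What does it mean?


Prefix: in-
Example: incorrect = in- + correct
Meaning = not / into


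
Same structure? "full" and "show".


Pattern of "full": [0, 1, 2, 2]
Pattern of "show": [0, 1, 2, 3]
Patterns do not match
Same pattern = No


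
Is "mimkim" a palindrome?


Word: "mimkim"
Reversed: "mikmim"
Forward == Backward? mimkim != mikmim
Palindrome = No


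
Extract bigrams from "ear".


Word: "ear" (length 3)
Number of bigrams = 3 - 2 + 1 = 2
  Position 0: "ea"
  Position 1: "ar"
Bigrams = "ea", "ar"


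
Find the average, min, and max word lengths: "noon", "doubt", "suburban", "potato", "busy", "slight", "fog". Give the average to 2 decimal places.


Lengths: "noon"=4, "doubt"=5, "suburban"=8, "potato"=6, "busy"=4, "slight"=6, "fog"=3
Sum = 36, Count = 7
Average = 36/7 = 5.14
= avg=5.14, min=3, max=8


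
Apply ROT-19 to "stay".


Word: "stay"
Shift: 19
Each letter → (letter + shift) mod 26:
  's' (18) + 19 = 11 → 'l'
  't' (19) + 19 = 12 → 'm'
  'a' (0) + 19 = 19 → 't'
  'y' (24) + 19 = 17 → 'r'
Result = "lmtr"


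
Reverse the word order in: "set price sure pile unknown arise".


Original: "set price sure pile unknown arise"
Words (1..n): set | price | sure | pile | unknown | arise
Reversed (n..1): arise | unknown | pile | sure | price | set
Result = "arise unknown pile sure price set"


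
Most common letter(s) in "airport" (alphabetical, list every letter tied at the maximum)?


Word: "airport"
Letter counts:
  'a': 1
  'i': 1
  'o': 1
  'p': 1
  'r': 2
  't': 1
Maximum count = 2
Most frequent = 'r' (2 times each)


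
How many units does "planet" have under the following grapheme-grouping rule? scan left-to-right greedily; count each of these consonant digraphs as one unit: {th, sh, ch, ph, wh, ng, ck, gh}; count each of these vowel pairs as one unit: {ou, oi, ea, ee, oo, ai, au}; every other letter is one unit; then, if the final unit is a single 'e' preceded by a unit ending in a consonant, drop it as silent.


Word: "planet" (6 letters)
Left-to-right scan:
  (1) 'p' (letter)
  (2) 'l' (letter)
  (3) 'a' (letter)
  (4) 'n' (letter)
  (5) 'e' (letter)
  (6) 't' (letter)
Units from scan: 6
Sound units = 6 units


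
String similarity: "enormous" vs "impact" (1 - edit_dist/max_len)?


Word 1: "enormous" (length 8)
Word 2: "impact" (length 6)
One optimal edit sequence:
  1. delete 'e'  (+1)
  2. delete 'n'  (+1)
  3. substitute 'o' -> 'i'  (+1)
  4. substitute 'r' -> 'm'  (+1)
  5. substitute 'm' -> 'p'  (+1)
  6. substitute 'o' -> 'a'  (+1)
  7. substitute 'u' -> 'c'  (+1)
  8. substitute 's' -> 't'  (+1)
Edit distance = 8
Max length = max(8, 6) = 8
Similarity = 1 - 8/8
= 0.0000


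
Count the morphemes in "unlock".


Word: "unlock"
Morphemes: un- | lock
Each morpheme carries meaning
= 2 morphemes


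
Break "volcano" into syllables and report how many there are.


Word: "volcano"
Syllable breakdown: vol · ca · no
Counting: 3 parts
= 3 syllables


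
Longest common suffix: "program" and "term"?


Word 1: "program"
Word 2: "term"
Comparing from end:
  Pos -1: 'm' == 'm'
  Pos -2: 'a' != 'r' (stop)
LCS = "m" (length 1)


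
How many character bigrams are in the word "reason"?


Word: "reason" (length 6)
Number of 2-grams = length - 2 + 1 = 6 - 2 + 1
= 5


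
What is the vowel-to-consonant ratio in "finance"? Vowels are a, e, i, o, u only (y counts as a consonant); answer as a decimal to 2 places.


Word: "finance"
Vowels (a,e,i,o,u): 3
Consonants: 4
Ratio = 3/4
= 0.75


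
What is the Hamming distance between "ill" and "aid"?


Comparing character by character (same length = 3):
  Pos 0: 'i' vs 'a' !=
  Pos 1: 'l' vs 'i' !=
  Pos 2: 'l' vs 'd' !=
Hamming distance = 3


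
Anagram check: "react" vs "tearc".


Word 1: "react" → sorted: acert
Word 2: "tearc" → sorted: acert
Same letters? acert == acert
Anagram = Yes


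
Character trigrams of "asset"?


Word: "asset" (length 5)
Number of trigrams = 5 - 3 + 1 = 3
  Position 0: "ass"
  Position 1: "sse"
  Position 2: "set"
Trigrams = "ass", "sse", "set"


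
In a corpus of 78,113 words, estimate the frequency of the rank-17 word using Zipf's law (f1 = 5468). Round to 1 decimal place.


Zipf's law: f(r) = f(1) / r
f(1) = 5468
f(17) = 5468 / 17
= 321.6 occurrences


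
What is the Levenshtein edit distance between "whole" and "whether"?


Word 1: "whole" (length 5)
Word 2: "whether" (length 7)
One optimal edit sequence (insert/delete/substitute each cost 1):
  1. keep 'w'
  2. keep 'h'
  3. insert 'e'  (+1)
  4. substitute 'o' -> 't'  (+1)
  5. substitute 'l' -> 'h'  (+1)
  6. keep 'e'
  7. insert 'r'  (+1)
Total edit operations: 4
Edit distance = 4


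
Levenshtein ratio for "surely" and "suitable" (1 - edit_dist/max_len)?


Word 1: "surely" (length 6)
Word 2: "suitable" (length 8)
One optimal edit sequence:
  1. keep 's'
  2. keep 'u'
  3. insert 'i'  (+1)
  4. insert 't'  (+1)
  5. substitute 'r' -> 'a'  (+1)
  6. substitute 'e' -> 'b'  (+1)
  7. keep 'l'
  8. substitute 'y' -> 'e'  (+1)
Edit distance = 5
Max length = max(6, 8) = 8
Similarity = 1 - 5/8
= 0.3750


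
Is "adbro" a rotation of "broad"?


Word: "broad", Candidate: "adbro"
Method: check if candidate is substring of word+word
"broadbroad" contains "adbro"? Yes
Is rotation = Yes


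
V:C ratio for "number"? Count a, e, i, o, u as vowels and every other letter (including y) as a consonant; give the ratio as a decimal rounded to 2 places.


Word: "number"
Vowels (a,e,i,o,u): 2
Consonants: 4
Ratio = 2/4
= 0.50


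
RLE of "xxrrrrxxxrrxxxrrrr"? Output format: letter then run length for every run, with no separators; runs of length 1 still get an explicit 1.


String: "xxrrrrxxxrrxxxrrrr"
Scanning for consecutive runs:
  'x' x 2
  'r' x 4
  'x' x 3
  'r' x 2
  'x' x 3
  'r' x 4
RLE = "x2r4x3r2x3r4"


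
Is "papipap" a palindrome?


Word: "papipap"
Reversed: "papipap"
Forward == Backward? papipap == papipap
Palindrome = Yes


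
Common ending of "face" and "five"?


Word 1: "face"
Word 2: "five"
Comparing from end:
  Pos -1: 'e' == 'e'
  Pos -2: 'c' != 'v' (stop)
LCS = "e" (length 1)


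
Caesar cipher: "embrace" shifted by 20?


Word: "embrace"
Shift: 20
Each letter → (letter + shift) mod 26:
  'e' (4) + 20 = 24 → 'y'
  'm' (12) + 20 = 6 → 'g'
  'b' (1) + 20 = 21 → 'v'
  'r' (17) + 20 = 11 → 'l'
  'a' (0) + 20 = 20 → 'u'
  'c' (2) + 20 = 22 → 'w'
  'e' (4) + 20 = 24 → 'y'
Result = "ygvluwy"


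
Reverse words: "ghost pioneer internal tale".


Original: "ghost pioneer internal tale"
Words (1..n): ghost | pioneer | internal | tale
Reversed (n..1): tale | internal | pioneer | ghost
Result = "tale internal pioneer ghost"


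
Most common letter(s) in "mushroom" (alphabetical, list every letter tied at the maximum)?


Word: "mushroom"
Letter counts:
  'h': 1
  'm': 2
  'o': 2
  'r': 1
  's': 1
  'u': 1
Maximum count = 2
Most frequent = 'm', 'o' (2 times each)


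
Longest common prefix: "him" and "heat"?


Word 1: "him"
Word 2: "heat"
Comparing from start:
  Pos 0: 'h' == 'h'
  Pos 1: 'i' != 'e' (stop)
LCP = "h" (length 1)


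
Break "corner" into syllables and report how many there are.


Word: "corner"
Syllable breakdown: cor | ner
Counting: 2 parts
= 2 syllables


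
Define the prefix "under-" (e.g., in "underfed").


Prefix: under-
As in: underfed -> under- + fed
Meaning = insufficient


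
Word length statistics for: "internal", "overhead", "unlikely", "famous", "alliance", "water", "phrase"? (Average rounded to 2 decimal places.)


Lengths: "internal"=8, "overhead"=8, "unlikely"=8, "famous"=6, "alliance"=8, "water"=5, "phrase"=6
Sum = 49, Count = 7
Average = 49/7 = 7.00
= avg=7.00, min=5, max=8


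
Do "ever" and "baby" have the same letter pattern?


Pattern of "ever": [0, 1, 0, 2]
Pattern of "baby": [0, 1, 0, 2]
Patterns match
Same pattern = Yes


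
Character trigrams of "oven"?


Word: "oven" (length 4)
Number of trigrams = 4 - 3 + 1 = 2
  Position 0: "ove"
  Position 1: "ven"
Trigrams = "ove", "ven"


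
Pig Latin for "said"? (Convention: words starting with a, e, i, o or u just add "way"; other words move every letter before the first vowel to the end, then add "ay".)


Word: "said"
Starts with consonant(s) → move to end, add 'ay'
Consonant cluster: "s"
Pig Latin = "aidsay"


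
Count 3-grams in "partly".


Word: "partly" (length 6)
Number of 3-grams = length - 3 + 1 = 6 - 3 + 1
= 4


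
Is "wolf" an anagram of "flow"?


Word 1: "flow" → sorted: flow
Word 2: "wolf" → sorted: flow
Same letters? flow == flow
Anagram = Yes


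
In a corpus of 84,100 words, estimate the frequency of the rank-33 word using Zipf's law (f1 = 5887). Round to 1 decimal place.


Zipf's law: f(r) = f(1) / r
f(1) = 5887
f(33) = 5887 / 33
= 178.4 occurrences


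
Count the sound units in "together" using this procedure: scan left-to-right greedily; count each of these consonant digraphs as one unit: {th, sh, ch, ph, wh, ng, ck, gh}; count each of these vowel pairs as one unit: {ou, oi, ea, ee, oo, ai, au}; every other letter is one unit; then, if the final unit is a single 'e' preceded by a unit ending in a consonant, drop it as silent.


Word: "together" (8 letters)
Left-to-right scan:
  (1) 't' (letter)
  (2) 'o' (letter)
  (3) 'g' (letter)
  (4) 'e' (letter)
  (5) 'th' (digraph)
  (6) 'e' (letter)
  (7) 'r' (letter)
Units from scan: 7
Sound units = 7 units


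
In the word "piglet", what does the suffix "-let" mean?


Suffix: -let
Example: piglet (pig + -let)
Meaning = small


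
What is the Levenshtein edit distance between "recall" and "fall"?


Word 1: "recall" (length 6)
Word 2: "fall" (length 4)
One optimal edit sequence (insert/delete/substitute each cost 1):
  1. delete 'r'  (+1)
  2. delete 'e'  (+1)
  3. substitute 'c' -> 'f'  (+1)
  4. keep 'a'
  5. keep 'l'
  6. keep 'l'
Total edit operations: 3
Edit distance = 3


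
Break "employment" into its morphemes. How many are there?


Word: "employment"
Morphemes: employ | -ment
Each morpheme carries meaning
= 2 morphemes


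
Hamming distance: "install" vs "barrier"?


Comparing character by character (same length = 7):
  Pos 0: 'i' vs 'b' !=
  Pos 1: 'n' vs 'a' !=
  Pos 2: 's' vs 'r' !=
  Pos 3: 't' vs 'r' !=
  Pos 4: 'a' vs 'i' !=
  Pos 5: 'l' vs 'e' !=
  Pos 6: 'l' vs 'r' !=
Hamming distance = 7


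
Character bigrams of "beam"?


Word: "beam" (length 4)
Number of bigrams = 4 - 2 + 1 = 3
  Position 0: "be"
  Position 1: "ea"
  Position 2: "am"
Bigrams = "be", "ea", "am"


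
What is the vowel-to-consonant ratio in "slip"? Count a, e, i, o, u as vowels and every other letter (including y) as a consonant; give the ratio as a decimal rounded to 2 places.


Word: "slip"
Vowels (a,e,i,o,u): 1
Consonants: 3
Ratio = 1/3
= 0.33


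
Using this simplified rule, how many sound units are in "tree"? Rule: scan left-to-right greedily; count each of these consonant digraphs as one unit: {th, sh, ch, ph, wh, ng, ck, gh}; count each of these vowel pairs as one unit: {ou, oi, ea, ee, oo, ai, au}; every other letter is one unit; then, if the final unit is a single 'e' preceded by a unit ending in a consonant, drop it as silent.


Word: "tree" (4 letters)
Left-to-right scan:
  [1] 't' (letter)
  [2] 'r' (letter)
  [3] 'ee' (vowel-pair)
Units from scan: 3
Sound units = 3 units


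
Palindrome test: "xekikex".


Word: "xekikex"
Reversed: "xekikex"
Forward == Backward? xekikex == xekikex
Palindrome = Yes


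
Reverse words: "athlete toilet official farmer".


Original: "athlete toilet official farmer"
Words (1..n): athlete | toilet | official | farmer
Reversed (n..1): farmer | official | toilet | athlete
Result = "farmer official toilet athlete"


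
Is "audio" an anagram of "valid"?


Word 1: "valid" → sorted: adilv
Word 2: "audio" → sorted: adiou
Same letters? adilv != adiou
Anagram = No


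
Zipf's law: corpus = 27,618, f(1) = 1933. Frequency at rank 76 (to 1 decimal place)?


Zipf's law: f(r) = f(1) / r
f(1) = 1933
f(76) = 1933 / 76
= 25.4 occurrences


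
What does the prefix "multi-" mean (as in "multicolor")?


Prefix: multi-
Example: multicolor (multi- + color)
Meaning = many


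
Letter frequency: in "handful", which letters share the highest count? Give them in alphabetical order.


Word: "handful"
Letter counts:
  'a': 1
  'd': 1
  'f': 1
  'h': 1
  'l': 1
  'n': 1
  'u': 1
Maximum count = 1
Most frequent = 'a', 'd', 'f', 'h', 'l', 'n', 'u' (1 time each)


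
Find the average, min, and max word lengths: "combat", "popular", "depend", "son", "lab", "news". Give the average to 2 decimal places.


Lengths: "combat"=6, "popular"=7, "depend"=6, "son"=3, "lab"=3, "news"=4
Sum = 29, Count = 6
Average = 29/6 = 4.83
= avg=4.83, min=3, max=7


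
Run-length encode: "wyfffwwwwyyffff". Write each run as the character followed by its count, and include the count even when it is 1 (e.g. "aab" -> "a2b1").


String: "wyfffwwwwyyffff"
Scanning for consecutive runs:
  'w' x 1
  'y' x 1
  'f' x 3
  'w' x 4
  'y' x 2
  'f' x 4
RLE = "w1y1f3w4y2f4"


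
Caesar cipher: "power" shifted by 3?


Word: "power"
Shift: 3
Each letter → (letter + shift) mod 26:
  'p' (15) + 3 = 18 → 's'
  'o' (14) + 3 = 17 → 'r'
  'w' (22) + 3 = 25 → 'z'
  'e' (4) + 3 = 7 → 'h'
  'r' (17) + 3 = 20 → 'u'
Result = "srzhu"


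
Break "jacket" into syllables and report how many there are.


Word: "jacket"
Syllable breakdown: jack / et
Counting: 2 parts
= 2 syllables


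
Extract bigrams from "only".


Word: "only" (length 4)
Number of bigrams = 4 - 2 + 1 = 3
  Position 0: "on"
  Position 1: "nl"
  Position 2: "ly"
Bigrams = "on", "nl", "ly"


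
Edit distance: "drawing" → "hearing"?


Word 1: "drawing" (length 7)
Word 2: "hearing" (length 7)
One optimal edit sequence (insert/delete/substitute each cost 1):
  1. substitute 'd' -> 'h'  (+1)
  2. substitute 'r' -> 'e'  (+1)
  3. keep 'a'
  4. substitute 'w' -> 'r'  (+1)
  5. keep 'i'
  6. keep 'n'
  7. keep 'g'
Total edit operations: 3
Edit distance = 3


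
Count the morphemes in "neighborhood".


Word: "neighborhood"
Morphemes: neighbor / -hood
Each morpheme carries meaning
= 2 morphemes


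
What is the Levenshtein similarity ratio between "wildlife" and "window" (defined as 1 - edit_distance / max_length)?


Word 1: "wildlife" (length 8)
Word 2: "window" (length 6)
One optimal edit sequence:
  1. keep 'w'
  2. keep 'i'
  3. substitute 'l' -> 'n'  (+1)
  4. keep 'd'
  5. delete 'l'  (+1)
  6. delete 'i'  (+1)
  7. substitute 'f' -> 'o'  (+1)
  8. substitute 'e' -> 'w'  (+1)
Edit distance = 5
Max length = max(8, 6) = 8
Similarity = 1 - 5/8
= 0.3750


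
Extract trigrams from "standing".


Word: "standing" (length 8)
Number of trigrams = 8 - 3 + 1 = 6
  Position 0: "sta"
  Position 1: "tan"
  Position 2: "and"
  Position 3: "ndi"
  Position 4: "din"
  Position 5: "ing"
Trigrams = "sta", "tan", "and", "ndi", "din", "ing"


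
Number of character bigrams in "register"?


Word: "register" (length 8)
Number of 2-grams = length - 2 + 1 = 8 - 2 + 1
= 7


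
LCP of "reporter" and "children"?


Word 1: "reporter"
Word 2: "children"
Comparing from start:
  Pos 0: 'r' != 'c' (stop)
LCP = "" (length 0)


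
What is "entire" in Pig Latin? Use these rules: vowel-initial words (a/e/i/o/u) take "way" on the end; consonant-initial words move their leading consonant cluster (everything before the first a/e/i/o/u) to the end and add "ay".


Word: "entire"
Starts with vowel → add 'way'
Pig Latin = "entireway"


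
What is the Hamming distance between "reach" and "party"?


Comparing character by character (same length = 5):
  Pos 0: 'r' vs 'p' !=
  Pos 1: 'e' vs 'a' !=
  Pos 2: 'a' vs 'r' !=
  Pos 3: 'c' vs 't' !=
  Pos 4: 'h' vs 'y' !=
Hamming distance = 5


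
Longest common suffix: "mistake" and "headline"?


Word 1: "mistake"
Word 2: "headline"
Comparing from end:
  Pos -1: 'e' == 'e'
  Pos -2: 'k' != 'n' (stop)
LCS = "e" (length 1)


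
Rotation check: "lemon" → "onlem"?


Word: "lemon", Candidate: "onlem"
Method: check if candidate is substring of word+word
"lemonlemon" contains "onlem"? Yes
Is rotation = Yes


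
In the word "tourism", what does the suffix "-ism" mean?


Suffix: -ism
Example: tourism = tour + -ism
Meaning = belief / practice


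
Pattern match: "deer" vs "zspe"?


Pattern of "deer": [0, 1, 1, 2]
Pattern of "zspe": [0, 1, 2, 3]
Patterns do not match
Same pattern = No


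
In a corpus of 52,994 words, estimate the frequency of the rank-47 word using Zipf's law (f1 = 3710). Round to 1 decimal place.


Zipf's law: f(r) = f(1) / r
f(1) = 3710
f(47) = 3710 / 47
= 78.9 occurrences


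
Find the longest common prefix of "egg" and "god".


Word 1: "egg"
Word 2: "god"
Comparing from start:
  Pos 0: 'e' != 'g' (stop)
LCP = "" (length 0)


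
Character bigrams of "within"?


Word: "within" (length 6)
Number of bigrams = 6 - 2 + 1 = 5
  Position 0: "wi"
  Position 1: "it"
  Position 2: "th"
  Position 3: "hi"
  Position 4: "in"
Bigrams = "wi", "it", "th", "hi", "in"


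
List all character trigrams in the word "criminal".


Word: "criminal" (length 8)
Number of trigrams = 8 - 3 + 1 = 6
  Position 0: "cri"
  Position 1: "rim"
  Position 2: "imi"
  Position 3: "min"
  Position 4: "ina"
  Position 5: "nal"
Trigrams = "cri", "rim", "imi", "min", "ina", "nal"


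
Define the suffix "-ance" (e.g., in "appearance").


Suffix: -ance
Example: appearance (appear + -ance)
Meaning = state of


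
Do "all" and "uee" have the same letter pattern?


Pattern of "all": [0, 1, 1]
Pattern of "uee": [0, 1, 1]
Patterns match
Same pattern = Yes


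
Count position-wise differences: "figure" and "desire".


Comparing character by character (same length = 6):
  Pos 0: 'f' vs 'd' !=
  Pos 1: 'i' vs 'e' !=
  Pos 2: 'g' vs 's' !=
  Pos 3: 'u' vs 'i' !=
  Pos 4: 'r' vs 'r' =
  Pos 5: 'e' vs 'e' =
Hamming distance = 4


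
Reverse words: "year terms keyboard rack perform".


Original: "year terms keyboard rack perform"
Words (1..n): year | terms | keyboard | rack | perform
Reversed (n..1): perform | rack | keyboard | terms | year
Result = "perform rack keyboard terms year"


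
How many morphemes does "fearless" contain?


Word: "fearless"
Morphemes: fear / -less
Each morpheme carries meaning
= 2 morphemes


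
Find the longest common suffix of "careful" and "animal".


Word 1: "careful"
Word 2: "animal"
Comparing from end:
  Pos -1: 'l' == 'l'
  Pos -2: 'u' != 'a' (stop)
LCS = "l" (length 1)


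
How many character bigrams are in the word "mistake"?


Word: "mistake" (length 7)
Number of 2-grams = length - 2 + 1 = 7 - 2 + 1
= 6


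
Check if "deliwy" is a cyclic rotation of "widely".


Word: "widely", Candidate: "deliwy"
Method: check if candidate is substring of word+word
"widelywidely" contains "deliwy"? No
Is rotation = No


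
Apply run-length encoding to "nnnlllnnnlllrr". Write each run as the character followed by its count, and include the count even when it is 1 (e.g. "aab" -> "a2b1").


String: "nnnlllnnnlllrr"
Scanning for consecutive runs:
  'n' x 3
  'l' x 3
  'n' x 3
  'l' x 3
  'r' x 2
RLE = "n3l3n3l3r2"


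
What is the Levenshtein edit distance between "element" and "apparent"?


Word 1: "element" (length 7)
Word 2: "apparent" (length 8)
One optimal edit sequence (insert/delete/substitute each cost 1):
  1. insert 'a'  (+1)
  2. substitute 'e' -> 'p'  (+1)
  3. substitute 'l' -> 'p'  (+1)
  4. substitute 'e' -> 'a'  (+1)
  5. substitute 'm' -> 'r'  (+1)
  6. keep 'e'
  7. keep 'n'
  8. keep 't'
Total edit operations: 5
Edit distance = 5


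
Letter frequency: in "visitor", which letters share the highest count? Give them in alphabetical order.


Word: "visitor"
Letter counts:
  'i': 2
  'o': 1
  'r': 1
  's': 1
  't': 1
  'v': 1
Maximum count = 2
Most frequent = 'i' (2 times each)


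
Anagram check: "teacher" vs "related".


Word 1: "teacher" → sorted: aceehrt
Word 2: "related" → sorted: adeelrt
Same letters? aceehrt != adeelrt
Anagram = No


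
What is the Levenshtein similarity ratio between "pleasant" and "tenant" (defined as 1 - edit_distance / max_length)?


Word 1: "pleasant" (length 8)
Word 2: "tenant" (length 6)
One optimal edit sequence:
  1. delete 'p'  (+1)
  2. substitute 'l' -> 't'  (+1)
  3. keep 'e'
  4. delete 'a'  (+1)
  5. substitute 's' -> 'n'  (+1)
  6. keep 'a'
  7. keep 'n'
  8. keep 't'
Edit distance = 4
Max length = max(8, 6) = 8
Similarity = 1 - 4/8
= 0.5000


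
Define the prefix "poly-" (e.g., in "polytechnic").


Prefix: poly-
Example: polytechnic = poly- + technic
Meaning = many


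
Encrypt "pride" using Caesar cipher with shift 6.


Word: "pride"
Shift: 6
Each letter → (letter + shift) mod 26:
  'p' (15) + 6 = 21 → 'v'
  'r' (17) + 6 = 23 → 'x'
  'i' (8) + 6 = 14 → 'o'
  'd' (3) + 6 = 9 → 'j'
  'e' (4) + 6 = 10 → 'k'
Result = "vxojk"


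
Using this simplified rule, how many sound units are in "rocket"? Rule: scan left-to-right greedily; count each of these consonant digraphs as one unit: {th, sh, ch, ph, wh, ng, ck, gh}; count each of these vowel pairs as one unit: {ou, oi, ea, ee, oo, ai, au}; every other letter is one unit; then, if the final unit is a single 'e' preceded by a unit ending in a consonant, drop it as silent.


Word: "rocket" (6 letters)
Left-to-right scan:
  [1] 'r' (letter)
  [2] 'o' (letter)
  [3] 'ck' (digraph)
  [4] 'e' (letter)
  [5] 't' (letter)
Units from scan: 5
Sound units = 5 units


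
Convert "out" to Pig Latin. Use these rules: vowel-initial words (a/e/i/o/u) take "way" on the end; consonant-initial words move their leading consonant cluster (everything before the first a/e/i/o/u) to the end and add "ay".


Word: "out"
Starts with vowel → add 'way'
Pig Latin = "outway"


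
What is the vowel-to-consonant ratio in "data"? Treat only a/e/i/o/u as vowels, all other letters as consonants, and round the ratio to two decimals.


Word: "data"
Vowels (a,e,i,o,u): 2
Consonants: 2
Ratio = 2/2
= 1.00


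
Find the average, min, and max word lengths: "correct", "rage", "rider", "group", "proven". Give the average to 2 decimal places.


Lengths: "correct"=7, "rage"=4, "rider"=5, "group"=5, "proven"=6
Sum = 27, Count = 5
Average = 27/5 = 5.40
= avg=5.40, min=4, max=7


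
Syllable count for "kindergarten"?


Word: "kindergarten"
Syllable breakdown: kin-der-gar-ten
Counting: 4 parts
= 4 syllables


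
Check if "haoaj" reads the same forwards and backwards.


Word: "haoaj"
Reversed: "jaoah"
Forward == Backward? haoaj != jaoah
Palindrome = No


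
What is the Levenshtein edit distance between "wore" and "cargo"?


Word 1: "wore" (length 4)
Word 2: "cargo" (length 5)
One optimal edit sequence (insert/delete/substitute each cost 1):
  1. substitute 'w' -> 'c'  (+1)
  2. substitute 'o' -> 'a'  (+1)
  3. keep 'r'
  4. insert 'g'  (+1)
  5. substitute 'e' -> 'o'  (+1)
Total edit operations: 4
Edit distance = 4


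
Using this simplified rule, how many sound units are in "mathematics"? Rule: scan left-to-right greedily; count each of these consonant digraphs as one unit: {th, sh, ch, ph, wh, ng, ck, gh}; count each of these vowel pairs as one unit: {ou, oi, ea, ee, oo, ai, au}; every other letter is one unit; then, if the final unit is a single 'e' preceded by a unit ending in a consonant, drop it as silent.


Word: "mathematics" (11 letters)
Left-to-right scan:
  1. 'm' (letter)
  2. 'a' (letter)
  3. 'th' (digraph)
  4. 'e' (letter)
  5. 'm' (letter)
  6. 'a' (letter)
  7. 't' (letter)
  8. 'i' (letter)
  9. 'c' (letter)
  10. 's' (letter)
Units from scan: 10
Sound units = 10 units


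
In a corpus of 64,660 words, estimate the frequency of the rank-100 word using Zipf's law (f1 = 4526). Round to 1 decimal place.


Zipf's law: f(r) = f(1) / r
f(1) = 4526
f(100) = 4526 / 100
= 45.3 occurrences


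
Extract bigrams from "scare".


Word: "scare" (length 5)
Number of bigrams = 5 - 2 + 1 = 4
  Position 0: "sc"
  Position 1: "ca"
  Position 2: "ar"
  Position 3: "re"
Bigrams = "sc", "ca", "ar", "re"


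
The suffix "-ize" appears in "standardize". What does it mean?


Suffix: -ize
Example: standardize (standard + -ize)
Meaning = to make


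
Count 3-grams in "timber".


Word: "timber" (length 6)
Number of 3-grams = length - 3 + 1 = 6 - 3 + 1
= 4


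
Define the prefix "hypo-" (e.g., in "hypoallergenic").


Prefix: hypo-
Example: hypoallergenic = hypo- + allergenic
Meaning = under / below normal


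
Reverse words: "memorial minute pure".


Original: "memorial minute pure"
Words (1..n): memorial | minute | pure
Reversed (n..1): pure | minute | memorial
Result = "pure minute memorial"


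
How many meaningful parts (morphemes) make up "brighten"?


Word: "brighten"
Morphemes: bright / -en
Each morpheme carries meaning
= 2 morphemes


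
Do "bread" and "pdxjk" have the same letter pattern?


Pattern of "bread": [0, 1, 2, 3, 4]
Pattern of "pdxjk": [0, 1, 2, 3, 4]
Patterns match
Same pattern = Yes


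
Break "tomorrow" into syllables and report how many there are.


Word: "tomorrow"
Syllable breakdown: to / mor / row
Counting: 3 parts
= 3 syllables


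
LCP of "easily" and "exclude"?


Word 1: "easily"
Word 2: "exclude"
Comparing from start:
  Pos 0: 'e' == 'e'
  Pos 1: 'a' != 'x' (stop)
LCP = "e" (length 1)


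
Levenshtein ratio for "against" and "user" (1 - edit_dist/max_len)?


Word 1: "against" (length 7)
Word 2: "user" (length 4)
One optimal edit sequence:
  1. delete 'a'  (+1)
  2. delete 'g'  (+1)
  3. delete 'a'  (+1)
  4. substitute 'i' -> 'u'  (+1)
  5. substitute 'n' -> 's'  (+1)
  6. substitute 's' -> 'e'  (+1)
  7. substitute 't' -> 'r'  (+1)
Edit distance = 7
Max length = max(7, 4) = 7
Similarity = 1 - 7/7
= 0.0000


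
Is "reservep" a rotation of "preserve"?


Word: "preserve", Candidate: "reservep"
Method: check if candidate is substring of word+word
"preservepreserve" contains "reservep"? Yes
Is rotation = Yes


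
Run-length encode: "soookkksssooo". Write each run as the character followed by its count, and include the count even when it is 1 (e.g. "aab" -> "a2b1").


String: "soookkksssooo"
Scanning for consecutive runs:
  's' x 1
  'o' x 3
  'k' x 3
  's' x 3
  'o' x 3
RLE = "s1o3k3s3o3"


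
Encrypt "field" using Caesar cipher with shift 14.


Word: "field"
Shift: 14
Each letter → (letter + shift) mod 26:
  'f' (5) + 14 = 19 → 't'
  'i' (8) + 14 = 22 → 'w'
  'e' (4) + 14 = 18 → 's'
  'l' (11) + 14 = 25 → 'z'
  'd' (3) + 14 = 17 → 'r'
Result = "twszr"


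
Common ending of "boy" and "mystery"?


Word 1: "boy"
Word 2: "mystery"
Comparing from end:
  Pos -1: 'y' == 'y'
  Pos -2: 'o' != 'r' (stop)
LCS = "y" (length 1)


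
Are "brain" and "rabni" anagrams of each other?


Word 1: "brain" → sorted: abinr
Word 2: "rabni" → sorted: abinr
Same letters? abinr == abinr
Anagram = Yes


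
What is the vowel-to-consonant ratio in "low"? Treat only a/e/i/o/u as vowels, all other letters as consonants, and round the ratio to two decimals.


Word: "low"
Vowels (a,e,i,o,u): 1
Consonants: 2
Ratio = 1/2
= 0.50


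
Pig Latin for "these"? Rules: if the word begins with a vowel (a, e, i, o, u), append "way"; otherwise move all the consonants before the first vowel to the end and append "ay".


Word: "these"
Starts with consonant(s) → move to end, add 'ay'
Consonant cluster: "th"
Pig Latin = "esethay"


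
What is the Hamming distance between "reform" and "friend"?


Comparing character by character (same length = 6):
  Pos 0: 'r' vs 'f' !=
  Pos 1: 'e' vs 'r' !=
  Pos 2: 'f' vs 'i' !=
  Pos 3: 'o' vs 'e' !=
  Pos 4: 'r' vs 'n' !=
  Pos 5: 'm' vs 'd' !=
Hamming distance = 6


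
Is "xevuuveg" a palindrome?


Word: "xevuuveg"
Reversed: "gevuuvex"
Forward == Backward? xevuuveg != gevuuvex
Palindrome = No


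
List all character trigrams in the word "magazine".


Word: "magazine" (length 8)
Number of trigrams = 8 - 3 + 1 = 6
  Position 0: "mag"
  Position 1: "aga"
  Position 2: "gaz"
  Position 3: "azi"
  Position 4: "zin"
  Position 5: "ine"
Trigrams = "mag", "aga", "gaz", "azi", "zin", "ine"


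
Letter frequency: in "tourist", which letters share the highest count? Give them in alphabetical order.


Word: "tourist"
Letter counts:
  'i': 1
  'o': 1
  'r': 1
  's': 1
  't': 2
  'u': 1
Maximum count = 2
Most frequent = 't' (2 times each)


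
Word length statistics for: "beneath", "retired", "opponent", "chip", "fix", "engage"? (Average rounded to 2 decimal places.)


Lengths: "beneath"=7, "retired"=7, "opponent"=8, "chip"=4, "fix"=3, "engage"=6
Sum = 35, Count = 6
Average = 35/6 = 5.83
= avg=5.83, min=3, max=8


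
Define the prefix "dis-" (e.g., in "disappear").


Prefix: dis-
Example: disappear = dis- + appear
Meaning = not / opposite


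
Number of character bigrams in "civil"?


Word: "civil" (length 5)
Number of 2-grams = length - 2 + 1 = 5 - 2 + 1
= 4


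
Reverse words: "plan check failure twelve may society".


Original: "plan check failure twelve may society"
Words (1..n): plan | check | failure | twelve | may | society
Reversed (n..1): society | may | twelve | failure | check | plan
Result = "society may twelve failure check plan"


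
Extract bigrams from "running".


Word: "running" (length 7)
Number of bigrams = 7 - 2 + 1 = 6
  Position 0: "ru"
  Position 1: "un"
  Position 2: "nn"
  Position 3: "ni"
  Position 4: "in"
  Position 5: "ng"
Bigrams = "ru", "un", "nn", "ni", "in", "ng"


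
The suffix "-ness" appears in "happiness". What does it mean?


Suffix: -ness
As in: happiness -> happy + -ness, with a spelling change
Meaning = state of being


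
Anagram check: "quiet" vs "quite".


Word 1: "quiet" → sorted: eiqtu
Word 2: "quite" → sorted: eiqtu
Same letters? eiqtu == eiqtu
Anagram = Yes


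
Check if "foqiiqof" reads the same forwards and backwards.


Word: "foqiiqof"
Reversed: "foqiiqof"
Forward == Backward? foqiiqof == foqiiqof
Palindrome = Yes


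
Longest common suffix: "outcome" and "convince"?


Word 1: "outcome"
Word 2: "convince"
Comparing from end:
  Pos -1: 'e' == 'e'
  Pos -2: 'm' != 'c' (stop)
LCS = "e" (length 1)


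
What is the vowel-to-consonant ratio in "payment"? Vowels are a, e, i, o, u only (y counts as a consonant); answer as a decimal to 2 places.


Word: "payment"
Vowels (a,e,i,o,u): 2
Consonants: 5
Ratio = 2/5
= 0.40


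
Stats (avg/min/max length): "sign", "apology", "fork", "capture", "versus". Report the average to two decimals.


Lengths: "sign"=4, "apology"=7, "fork"=4, "capture"=7, "versus"=6
Sum = 28, Count = 5
Average = 28/5 = 5.60
= avg=5.60, min=4, max=7


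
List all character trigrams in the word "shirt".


Word: "shirt" (length 5)
Number of trigrams = 5 - 3 + 1 = 3
  Position 0: "shi"
  Position 1: "hir"
  Position 2: "irt"
Trigrams = "shi", "hir", "irt"


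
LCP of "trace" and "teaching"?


Word 1: "trace"
Word 2: "teaching"
Comparing from start:
  Pos 0: 't' == 't'
  Pos 1: 'r' != 'e' (stop)
LCP = "t" (length 1)


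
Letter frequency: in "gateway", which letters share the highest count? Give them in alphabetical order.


Word: "gateway"
Letter counts:
  'a': 2
  'e': 1
  'g': 1
  't': 1
  'w': 1
  'y': 1
Maximum count = 2
Most frequent = 'a' (2 times each)


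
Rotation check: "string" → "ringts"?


Word: "string", Candidate: "ringts"
Method: check if candidate is substring of word+word
"stringstring" contains "ringts"? No
Is rotation = No


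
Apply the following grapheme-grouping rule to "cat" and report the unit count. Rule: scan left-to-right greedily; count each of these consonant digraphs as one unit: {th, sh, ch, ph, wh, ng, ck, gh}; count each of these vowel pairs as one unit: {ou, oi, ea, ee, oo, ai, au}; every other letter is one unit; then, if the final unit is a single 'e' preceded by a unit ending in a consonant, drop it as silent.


Word: "cat" (3 letters)
Left-to-right scan:
  [1] 'c' (letter)
  [2] 'a' (letter)
  [3] 't' (letter)
Units from scan: 3
Sound units = 3 units


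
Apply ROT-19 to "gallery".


Word: "gallery"
Shift: 19
Each letter → (letter + shift) mod 26:
  'g' (6) + 19 = 25 → 'z'
  'a' (0) + 19 = 19 → 't'
  'l' (11) + 19 = 4 → 'e'
  'l' (11) + 19 = 4 → 'e'
  'e' (4) + 19 = 23 → 'x'
  'r' (17) + 19 = 10 → 'k'
  'y' (24) + 19 = 17 → 'r'
Result = "zteexkr"


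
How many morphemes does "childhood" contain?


Word: "childhood"
Morphemes: child / -hood
Each morpheme carries meaning
= 2 morphemes


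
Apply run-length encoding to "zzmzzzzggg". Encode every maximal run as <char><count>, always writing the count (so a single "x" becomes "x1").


String: "zzmzzzzggg"
Scanning for consecutive runs:
  'z' x 2
  'm' x 1
  'z' x 4
  'g' x 3
RLE = "z2m1z4g3"


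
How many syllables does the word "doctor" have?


Word: "doctor"
Syllable breakdown: doc-tor
Counting: 2 parts
= 2 syllables


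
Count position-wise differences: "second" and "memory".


Comparing character by character (same length = 6):
  Pos 0: 's' vs 'm' !=
  Pos 1: 'e' vs 'e' =
  Pos 2: 'c' vs 'm' !=
  Pos 3: 'o' vs 'o' =
  Pos 4: 'n' vs 'r' !=
  Pos 5: 'd' vs 'y' !=
Hamming distance = 4


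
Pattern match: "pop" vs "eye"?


Pattern of "pop": [0, 1, 0]
Pattern of "eye": [0, 1, 0]
Patterns match
Same pattern = Yes


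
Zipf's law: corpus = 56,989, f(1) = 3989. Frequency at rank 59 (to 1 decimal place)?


Zipf's law: f(r) = f(1) / r
f(1) = 3989
f(59) = 3989 / 59
= 67.6 occurrences


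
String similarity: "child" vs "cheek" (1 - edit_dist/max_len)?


Word 1: "child" (length 5)
Word 2: "cheek" (length 5)
One optimal edit sequence:
  1. keep 'c'
  2. keep 'h'
  3. substitute 'i' -> 'e'  (+1)
  4. substitute 'l' -> 'e'  (+1)
  5. substitute 'd' -> 'k'  (+1)
Edit distance = 3
Max length = max(5, 5) = 5
Similarity = 1 - 3/5
= 0.4000


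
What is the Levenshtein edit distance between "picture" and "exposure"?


Word 1: "picture" (length 7)
Word 2: "exposure" (length 8)
One optimal edit sequence (insert/delete/substitute each cost 1):
  1. insert 'e'  (+1)
  2. substitute 'p' -> 'x'  (+1)
  3. substitute 'i' -> 'p'  (+1)
  4. substitute 'c' -> 'o'  (+1)
  5. substitute 't' -> 's'  (+1)
  6. keep 'u'
  7. keep 'r'
  8. keep 'e'
Total edit operations: 5
Edit distance = 5


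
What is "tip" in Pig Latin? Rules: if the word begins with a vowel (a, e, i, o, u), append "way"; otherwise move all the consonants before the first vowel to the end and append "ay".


Word: "tip"
Starts with consonant(s) → move to end, add 'ay'
Consonant cluster: "t"
Pig Latin = "iptay"


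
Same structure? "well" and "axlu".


Pattern of "well": [0, 1, 2, 2]
Pattern of "axlu": [0, 1, 2, 3]
Patterns do not match
Same pattern = No


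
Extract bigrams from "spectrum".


Word: "spectrum" (length 8)
Number of bigrams = 8 - 2 + 1 = 7
  Position 0: "sp"
  Position 1: "pe"
  Position 2: "ec"
  Position 3: "ct"
  Position 4: "tr"
  Position 5: "ru"
  Position 6: "um"
Bigrams = "sp", "pe", "ec", "ct", "tr", "ru", "um"


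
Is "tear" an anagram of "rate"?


Word 1: "rate" → sorted: aert
Word 2: "tear" → sorted: aert
Same letters? aert == aert
Anagram = Yes


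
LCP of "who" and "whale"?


Word 1: "who"
Word 2: "whale"
Comparing from start:
  Pos 0: 'w' == 'w'
  Pos 1: 'h' == 'h'
  Pos 2: 'o' != 'a' (stop)
LCP = "wh" (length 2)


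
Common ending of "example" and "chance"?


Word 1: "example"
Word 2: "chance"
Comparing from end:
  Pos -1: 'e' == 'e'
  Pos -2: 'l' != 'c' (stop)
LCS = "e" (length 1)


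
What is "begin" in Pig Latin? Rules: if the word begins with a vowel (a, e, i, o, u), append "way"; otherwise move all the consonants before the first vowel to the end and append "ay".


Word: "begin"
Starts with consonant(s) → move to end, add 'ay'
Consonant cluster: "b"
Pig Latin = "eginbay"


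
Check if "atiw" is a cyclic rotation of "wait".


Word: "wait", Candidate: "atiw"
Method: check if candidate is substring of word+word
"waitwait" contains "atiw"? No
Is rotation = No


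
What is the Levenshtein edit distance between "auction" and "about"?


Word 1: "auction" (length 7)
Word 2: "about" (length 5)
One optimal edit sequence (insert/delete/substitute each cost 1):
  1. keep 'a'
  2. delete 'u'  (+1)
  3. delete 'c'  (+1)
  4. substitute 't' -> 'b'  (+1)
  5. substitute 'i' -> 'o'  (+1)
  6. substitute 'o' -> 'u'  (+1)
  7. substitute 'n' -> 't'  (+1)
Total edit operations: 6
Edit distance = 6
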